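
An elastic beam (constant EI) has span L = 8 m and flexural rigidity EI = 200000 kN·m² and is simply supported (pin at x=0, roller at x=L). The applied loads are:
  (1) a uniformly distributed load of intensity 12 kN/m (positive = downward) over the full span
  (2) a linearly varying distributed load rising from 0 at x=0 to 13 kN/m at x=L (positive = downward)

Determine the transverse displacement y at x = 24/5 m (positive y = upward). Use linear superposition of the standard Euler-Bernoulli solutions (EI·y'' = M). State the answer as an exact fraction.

y(24/5) = -692672/146484375 m

Load 1 — uniform load w=12 kN/m over full span:
  y_1 = -wx(L³-2Lx²+x³)/(24EI) = -12·(24/5)·(8³-2·8·(24/5)²+(24/5)³)/(24·200000) = -5952/1953125 m
Load 2 — triangular load w₀=13 kN/m (0→w₀ over full span):
  y_2 = -w₀x(7L⁴-10L²x²+3x⁴)/(360LEI) = -13·(24/5)·(7·8⁴-10·8²·(24/5)²+3·(24/5)⁴)/(360·8·200000) = -246272/146484375 m
Superposition: y = Σ y_i = -692672/146484375 m ≈ -0.004729 m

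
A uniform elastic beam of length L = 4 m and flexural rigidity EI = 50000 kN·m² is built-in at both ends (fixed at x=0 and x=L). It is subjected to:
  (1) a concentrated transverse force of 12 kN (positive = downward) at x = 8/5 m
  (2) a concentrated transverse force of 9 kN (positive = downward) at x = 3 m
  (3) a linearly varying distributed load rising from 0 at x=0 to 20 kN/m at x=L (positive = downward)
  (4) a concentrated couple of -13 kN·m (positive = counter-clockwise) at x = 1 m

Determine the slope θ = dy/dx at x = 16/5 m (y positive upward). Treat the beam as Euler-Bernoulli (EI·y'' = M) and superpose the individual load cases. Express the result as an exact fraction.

θ(16/5) = 215551/937500000 rad

Load 1 — point force P=12 kN at a=8/5 m (b=L-a=12/5):
  θ_1 = Pa²(L-x)(2bL-(3b+a)(L-x))/(2L³EI)  [x>a] = 12·(8/5)²·(4-(16/5))·(2·(12/5)·4-(3·(12/5)+(8/5))·(4-(16/5)))/(2·4³·50000) = 456/9765625 rad
Load 2 — point force P=9 kN at a=3 m (b=L-a=1):
  θ_2 = Pa²(L-x)(2bL-(3b+a)(L-x))/(2L³EI)  [x>a] = 9·3²·(4-(16/5))·(2·1·4-(3·1+3)·(4-(16/5)))/(2·4³·50000) = 81/2500000 rad
Load 3 — triangular load w₀=20 kN/m (0→w₀ over full span):
  θ_3 = -w₀(2x(L-x)(L-2x)(x+2L)+x²(L-x)²)/(120LEI) = -20·(2·(16/5)·(4-(16/5))·(4-2·(16/5))·((16/5)+2·4)+(16/5)²·(4-(16/5))²)/(120·4·50000) = 128/1171875 rad
Load 4 — applied couple M₀=-13 kN·m at a=1 m (b=L-a=3):
  θ_4 = (R_Ax²/2 - M_Ax - M₀(x-a))/EI  [x>a] with R_A=-117/32, M_A=39/16 = ((-117/32)·(16/5)²/2 - (39/16)·(16/5) - (-13)·((16/5)-1))/50000 = 13/312500 rad
Superposition: θ = Σ θ_i = 215551/937500000 rad ≈ 0.000230 rad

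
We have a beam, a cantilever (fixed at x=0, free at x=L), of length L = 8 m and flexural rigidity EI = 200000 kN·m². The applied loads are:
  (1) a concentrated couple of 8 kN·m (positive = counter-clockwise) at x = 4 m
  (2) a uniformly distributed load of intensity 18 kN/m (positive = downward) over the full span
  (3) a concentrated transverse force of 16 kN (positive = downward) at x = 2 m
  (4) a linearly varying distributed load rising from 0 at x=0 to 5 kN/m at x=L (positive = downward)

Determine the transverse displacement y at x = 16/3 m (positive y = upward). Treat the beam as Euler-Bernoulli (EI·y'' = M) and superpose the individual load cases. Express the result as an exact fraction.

Load 1 — applied couple M₀=8 kN·m at a=4 m (b=L-a=4):
  y_1 = M₀a(2x-a)/(2EI)  [x>a] = 8·4·(2·(16/3)-4)/(2·200000) = 1/1875 m
Load 2 — uniform load w=18 kN/m over full span:
  y_2 = -wx²(x²-4Lx+6L²)/(24EI) = -18·(16/3)²·((16/3)²-4·8·(16/3)+6·8²)/(24·200000) = -2176/84375 m
Load 3 — point force P=16 kN at a=2 m (b=L-a=6):
  y_3 = -Pa²(3x-a)/(6EI)  [x>a] = -16·2²·(3·(16/3)-2)/(6·200000) = -7/9375 m
Load 4 — triangular load w₀=5 kN/m (0→w₀ over full span):
  y_4 = (w₀Lx³/12-w₀L²x²/6-w₀x⁵/(120L))/EI = (5·8·(16/3)³/12-5·8²·(16/3)²/6-5·(16/3)⁵/(120·8))/200000 = -11776/2278125 m
Superposition: y = Σ y_i = -71014/2278125 m ≈ -0.031172 m

y(16/3) = -71014/2278125 m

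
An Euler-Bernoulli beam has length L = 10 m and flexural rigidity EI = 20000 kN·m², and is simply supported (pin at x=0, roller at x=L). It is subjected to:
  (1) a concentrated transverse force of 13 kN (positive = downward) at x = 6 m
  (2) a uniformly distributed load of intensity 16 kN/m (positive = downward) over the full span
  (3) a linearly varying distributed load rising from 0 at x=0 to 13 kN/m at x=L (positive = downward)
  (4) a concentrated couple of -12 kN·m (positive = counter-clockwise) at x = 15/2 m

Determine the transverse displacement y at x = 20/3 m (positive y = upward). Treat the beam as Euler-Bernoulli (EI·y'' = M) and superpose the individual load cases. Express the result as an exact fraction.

y(20/3) = -2003801/14580000 m

Load 1 — point force P=13 kN at a=6 m (b=L-a=4):
  y_1 = -Pa(L-x)(2Lx-a²-x²)/(6LEI)  [x>a] = -13·6·(10-(20/3))·(2·10·(20/3)-6²-(20/3)²)/(6·10·20000) = -1547/135000 m
Load 2 — uniform load w=16 kN/m over full span:
  y_2 = -wx(L³-2Lx²+x³)/(24EI) = -16·(20/3)·(10³-2·10·(20/3)²+(20/3)³)/(24·20000) = -22/243 m
Load 3 — triangular load w₀=13 kN/m (0→w₀ over full span):
  y_3 = -w₀x(7L⁴-10L²x²+3x⁴)/(360LEI) = -13·(20/3)·(7·10⁴-10·10²·(20/3)²+3·(20/3)⁴)/(360·10·20000) = -221/5832 m
Load 4 — applied couple M₀=-12 kN·m at a=15/2 m (b=L-a=5/2):
  y_4 = (M₀x³/(6L)+C₁x)/EI  [x≤a] with C₁=M₀(3b²-L²)/(6L)=65/4 = ((-12)·(20/3)³/(6·10)+(65/4)·(20/3))/20000 = 53/21600 m
Superposition: y = Σ y_i = -2003801/14580000 m ≈ -0.137435 m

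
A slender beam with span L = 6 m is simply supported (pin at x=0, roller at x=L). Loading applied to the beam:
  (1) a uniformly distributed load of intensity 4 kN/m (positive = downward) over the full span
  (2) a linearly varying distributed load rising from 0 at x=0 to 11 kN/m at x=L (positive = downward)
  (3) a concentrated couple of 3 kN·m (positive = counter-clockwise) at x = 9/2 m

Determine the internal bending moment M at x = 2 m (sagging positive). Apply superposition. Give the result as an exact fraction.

M(2) = 329/9 kN·m

Load 1 — uniform load w=4 kN/m over full span:
  M_1 = wx(L-x)/2 = 4·2·(6-2)/2 = 16 kN·m
Load 2 — triangular load w₀=11 kN/m (0→w₀ over full span):
  M_2 = w₀Lx/6 - w₀x³/(6L) = 11·6·2/6 - 11·2³/(6·6) = 176/9 kN·m
Load 3 — applied couple M₀=3 kN·m at a=9/2 m (b=L-a=3/2):
  M_3 = M₀x/L  [x≤a] = 3·2/6 = 1 kN·m
Superposition: M = Σ M_i = 329/9 kN·m ≈ 36.555556 kN·m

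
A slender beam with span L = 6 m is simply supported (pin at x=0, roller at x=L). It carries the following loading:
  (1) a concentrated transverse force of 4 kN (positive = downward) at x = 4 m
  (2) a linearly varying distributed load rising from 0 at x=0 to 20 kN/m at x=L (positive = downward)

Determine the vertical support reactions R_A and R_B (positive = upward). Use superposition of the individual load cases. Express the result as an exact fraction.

Load 1 — point force P=4 kN at a=4 m (b=L-a=2):
  R_A = Pb/L = 4·2/6 = 4/3 kN
  R_B = Pa/L = 4·4/6 = 8/3 kN
Load 2 — triangular load w₀=20 kN/m (0→w₀ over full span):
  R_A = w₀L/6 = 20·6/6 = 20 kN
  R_B = w₀L/3 = 20·6/3 = 40 kN
Superposition: R_A = 64/3 kN, R_B = 128/3 kN

R_A = 64/3 kN, R_B = 128/3 kN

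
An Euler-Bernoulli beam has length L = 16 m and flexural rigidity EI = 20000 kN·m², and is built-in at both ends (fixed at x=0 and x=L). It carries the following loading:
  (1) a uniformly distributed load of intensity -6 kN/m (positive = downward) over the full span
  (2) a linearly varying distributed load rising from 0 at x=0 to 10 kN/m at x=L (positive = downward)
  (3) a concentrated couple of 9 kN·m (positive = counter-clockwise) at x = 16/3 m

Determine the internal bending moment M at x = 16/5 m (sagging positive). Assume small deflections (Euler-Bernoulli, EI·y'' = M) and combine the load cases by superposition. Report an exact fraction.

Load 1 — uniform load w=-6 kN/m over full span:
  M_1 = wLx/2 - wL²/12 - wx²/2 = (-6)·16·(16/5)/2 - (-6)·16²/12 - (-6)·(16/5)²/2 = 128/25 kN·m
Load 2 — triangular load w₀=10 kN/m (0→w₀ over full span):
  M_2 = 3w₀Lx/20 - w₀L²/30 - w₀x³/(6L) = 3·10·16·(16/5)/20 - 10·16²/30 - 10·(16/5)³/(6·16) = -896/75 kN·m
Load 3 — applied couple M₀=9 kN·m at a=16/3 m (b=L-a=32/3):
  M_3 = R_Ax - M_A  [x≤a] with R_A=3/4, M_A=0 = (3/4)·(16/5) - 0 = 12/5 kN·m
Superposition: M = Σ M_i = -332/75 kN·m ≈ -4.426667 kN·m

M(16/5) = -332/75 kN·m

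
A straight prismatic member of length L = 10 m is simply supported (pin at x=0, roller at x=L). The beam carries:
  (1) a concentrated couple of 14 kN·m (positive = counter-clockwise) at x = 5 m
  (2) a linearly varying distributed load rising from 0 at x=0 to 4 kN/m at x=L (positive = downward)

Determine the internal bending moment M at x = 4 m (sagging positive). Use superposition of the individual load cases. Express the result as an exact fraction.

M(4) = 28 kN·m

Load 1 — applied couple M₀=14 kN·m at a=5 m (b=L-a=5):
  M_1 = M₀x/L  [x≤a] = 14·4/10 = 28/5 kN·m
Load 2 — triangular load w₀=4 kN/m (0→w₀ over full span):
  M_2 = w₀Lx/6 - w₀x³/(6L) = 4·10·4/6 - 4·4³/(6·10) = 112/5 kN·m
Superposition: M = Σ M_i = 28 kN·m ≈ 28.000000 kN·m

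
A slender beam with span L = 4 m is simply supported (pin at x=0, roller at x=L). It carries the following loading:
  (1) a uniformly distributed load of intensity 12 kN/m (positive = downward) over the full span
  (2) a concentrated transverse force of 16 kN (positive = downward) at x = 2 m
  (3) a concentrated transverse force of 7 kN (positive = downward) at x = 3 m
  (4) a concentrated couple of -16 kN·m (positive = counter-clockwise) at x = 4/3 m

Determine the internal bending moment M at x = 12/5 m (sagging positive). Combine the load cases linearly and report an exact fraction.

M(12/5) = 1161/25 kN·m

Load 1 — uniform load w=12 kN/m over full span:
  M_1 = wx(L-x)/2 = 12·(12/5)·(4-(12/5))/2 = 576/25 kN·m
Load 2 — point force P=16 kN at a=2 m (b=L-a=2):
  M_2 = Pa(L-x)/L  [x>a] = 16·2·(4-(12/5))/4 = 64/5 kN·m
Load 3 — point force P=7 kN at a=3 m (b=L-a=1):
  M_3 = Pbx/L  [x≤a] = 7·1·(12/5)/4 = 21/5 kN·m
Load 4 — applied couple M₀=-16 kN·m at a=4/3 m (b=L-a=8/3):
  M_4 = M₀x/L - M₀  [x>a] = (-16)·(12/5)/4 - (-16) = 32/5 kN·m
Superposition: M = Σ M_i = 1161/25 kN·m ≈ 46.440000 kN·m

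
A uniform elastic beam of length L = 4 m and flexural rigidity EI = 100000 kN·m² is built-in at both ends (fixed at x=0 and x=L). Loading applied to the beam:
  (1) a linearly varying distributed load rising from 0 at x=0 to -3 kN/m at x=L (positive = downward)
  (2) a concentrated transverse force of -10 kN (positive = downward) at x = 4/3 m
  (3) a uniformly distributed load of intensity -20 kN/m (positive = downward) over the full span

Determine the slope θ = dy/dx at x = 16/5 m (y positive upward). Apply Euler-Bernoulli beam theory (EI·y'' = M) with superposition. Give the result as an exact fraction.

θ(16/5) = -13289/105468750 rad

Load 1 — triangular load w₀=-3 kN/m (0→w₀ over full span):
  θ_1 = -w₀(2x(L-x)(L-2x)(x+2L)+x²(L-x)²)/(120LEI) = -(-3)·(2·(16/5)·(4-(16/5))·(4-2·(16/5))·((16/5)+2·4)+(16/5)²·(4-(16/5))²)/(120·4·100000) = -16/1953125 rad
Load 2 — point force P=-10 kN at a=4/3 m (b=L-a=8/3):
  θ_2 = Pa²(L-x)(2bL-(3b+a)(L-x))/(2L³EI)  [x>a] = (-10)·(4/3)²·(4-(16/5))·(2·(8/3)·4-(3·(8/3)+(4/3))·(4-(16/5)))/(2·4³·100000) = -13/843750 rad
Load 3 — uniform load w=-20 kN/m over full span:
  θ_3 = -wx(L-x)(L-2x)/(12EI) = -(-20)·(16/5)·(4-(16/5))·(4-2·(16/5))/(12·100000) = -8/78125 rad
Superposition: θ = Σ θ_i = -13289/105468750 rad ≈ -0.000126 rad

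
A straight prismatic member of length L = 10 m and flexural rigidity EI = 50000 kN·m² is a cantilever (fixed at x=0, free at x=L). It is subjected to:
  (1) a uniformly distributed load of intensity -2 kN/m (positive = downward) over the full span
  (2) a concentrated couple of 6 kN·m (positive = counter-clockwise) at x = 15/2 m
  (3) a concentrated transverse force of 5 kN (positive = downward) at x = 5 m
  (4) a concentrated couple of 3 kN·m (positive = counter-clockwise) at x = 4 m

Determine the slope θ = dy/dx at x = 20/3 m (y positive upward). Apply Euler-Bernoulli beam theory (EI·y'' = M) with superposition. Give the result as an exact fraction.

Load 1 — uniform load w=-2 kN/m over full span:
  θ_1 = -wx(x²-3Lx+3L²)/(6EI) = -(-2)·(20/3)·((20/3)²-3·10·(20/3)+3·10²)/(6·50000) = 13/2025 rad
Load 2 — applied couple M₀=6 kN·m at a=15/2 m (b=L-a=5/2):
  θ_2 = M₀x/EI  [x≤a] = 6·(20/3)/50000 = 1/1250 rad
Load 3 — point force P=5 kN at a=5 m (b=L-a=5):
  θ_3 = -Pa²/(2EI)  [x>a] = -5·5²/(2·50000) = -1/800 rad
Load 4 — applied couple M₀=3 kN·m at a=4 m (b=L-a=6):
  θ_4 = M₀a/EI  [x>a] = 3·4/50000 = 3/12500 rad
Superposition: θ = Σ θ_i = 50299/8100000 rad ≈ 0.006210 rad

θ(20/3) = 50299/8100000 rad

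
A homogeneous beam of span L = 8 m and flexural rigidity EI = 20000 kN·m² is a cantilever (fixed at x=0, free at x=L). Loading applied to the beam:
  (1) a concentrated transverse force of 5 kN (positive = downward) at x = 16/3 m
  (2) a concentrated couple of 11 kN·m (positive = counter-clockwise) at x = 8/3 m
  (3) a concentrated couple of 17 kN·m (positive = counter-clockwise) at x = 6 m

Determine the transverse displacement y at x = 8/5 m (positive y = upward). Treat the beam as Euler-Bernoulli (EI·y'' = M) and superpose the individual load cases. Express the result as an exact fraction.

y(8/5) = 4/15625 m

Load 1 — point force P=5 kN at a=16/3 m (b=L-a=8/3):
  y_1 = -Px²(3a-x)/(6EI)  [x≤a] = -5·(8/5)²·(3·(16/3)-(8/5))/(6·20000) = -24/15625 m
Load 2 — applied couple M₀=11 kN·m at a=8/3 m (b=L-a=16/3):
  y_2 = M₀x²/(2EI)  [x≤a] = 11·(8/5)²/(2·20000) = 11/15625 m
Load 3 — applied couple M₀=17 kN·m at a=6 m (b=L-a=2):
  y_3 = M₀x²/(2EI)  [x≤a] = 17·(8/5)²/(2·20000) = 17/15625 m
Superposition: y = Σ y_i = 4/15625 m ≈ 0.000256 m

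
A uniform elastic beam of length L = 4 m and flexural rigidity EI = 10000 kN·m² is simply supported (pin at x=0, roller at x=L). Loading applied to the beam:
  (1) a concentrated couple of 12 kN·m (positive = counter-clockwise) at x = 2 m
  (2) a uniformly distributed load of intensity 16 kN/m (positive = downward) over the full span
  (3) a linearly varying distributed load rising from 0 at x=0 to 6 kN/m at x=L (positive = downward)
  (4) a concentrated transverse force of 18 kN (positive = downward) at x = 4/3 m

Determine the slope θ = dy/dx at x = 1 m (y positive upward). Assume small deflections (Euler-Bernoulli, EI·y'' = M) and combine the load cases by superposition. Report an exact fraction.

Load 1 — applied couple M₀=12 kN·m at a=2 m (b=L-a=2):
  θ_1 = (M₀x²/(2L)+C₁)/EI  [x≤a] with C₁=M₀(3b²-L²)/(6L)=-2 = (12·1²/(2·4)+(-2))/10000 = -1/20000 rad
Load 2 — uniform load w=16 kN/m over full span:
  θ_2 = -w(L³-6Lx²+4x³)/(24EI) = -16·(4³-6·4·1²+4·1³)/(24·10000) = -11/3750 rad
Load 3 — triangular load w₀=6 kN/m (0→w₀ over full span):
  θ_3 = -w₀(7L⁴-30L²x²+15x⁴)/(360LEI) = -6·(7·4⁴-30·4²·1²+15·1⁴)/(360·4·10000) = -1327/2400000 rad
Load 4 — point force P=18 kN at a=4/3 m (b=L-a=8/3):
  θ_4 = -Pb(L²-b²-3x²)/(6LEI)  [x≤a] = -18·(8/3)·(4²-(8/3)²-3·1²)/(6·4·10000) = -53/45000 rad
Superposition: θ = Σ θ_i = -33941/7200000 rad ≈ -0.004714 rad

θ(1) = -33941/7200000 rad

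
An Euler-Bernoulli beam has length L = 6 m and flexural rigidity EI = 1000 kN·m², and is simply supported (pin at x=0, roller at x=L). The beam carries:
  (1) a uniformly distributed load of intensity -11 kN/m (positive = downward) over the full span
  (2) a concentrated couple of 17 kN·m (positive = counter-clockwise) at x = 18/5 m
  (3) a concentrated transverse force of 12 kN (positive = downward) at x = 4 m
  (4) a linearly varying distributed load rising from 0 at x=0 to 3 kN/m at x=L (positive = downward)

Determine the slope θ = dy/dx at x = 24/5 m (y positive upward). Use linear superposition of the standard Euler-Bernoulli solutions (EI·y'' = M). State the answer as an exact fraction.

Load 1 — uniform load w=-11 kN/m over full span:
  θ_1 = -w(L³-6Lx²+4x³)/(24EI) = -(-11)·(6³-6·6·(24/5)²+4·(24/5)³)/(24·1000) = -9801/125000 rad
Load 2 — applied couple M₀=17 kN·m at a=18/5 m (b=L-a=12/5):
  θ_2 = (M₀x²/(2L)-M₀(x-a)+C₁)/EI  [x>a] with C₁=M₀(3b²-L²)/(6L)=-221/25 = (17·(24/5)²/(2·6)-17·((24/5)-(18/5))+(-221/25))/1000 = 17/5000 rad
Load 3 — point force P=12 kN at a=4 m (b=L-a=2):
  θ_3 = -Pa(2L²-6Lx+3x²+a²)/(6LEI)  [x>a] = -12·4·(2·6²-6·6·(24/5)+3·(24/5)²+4²)/(6·6·1000) = 196/9375 rad
Load 4 — triangular load w₀=3 kN/m (0→w₀ over full span):
  θ_4 = -w₀(7L⁴-30L²x²+15x⁴)/(360LEI) = -3·(7·6⁴-30·6²·(24/5)²+15·(24/5)⁴)/(360·6·1000) = 6813/625000 rad
Superposition: θ = Σ θ_i = -81001/1875000 rad ≈ -0.043201 rad

θ(24/5) = -81001/1875000 rad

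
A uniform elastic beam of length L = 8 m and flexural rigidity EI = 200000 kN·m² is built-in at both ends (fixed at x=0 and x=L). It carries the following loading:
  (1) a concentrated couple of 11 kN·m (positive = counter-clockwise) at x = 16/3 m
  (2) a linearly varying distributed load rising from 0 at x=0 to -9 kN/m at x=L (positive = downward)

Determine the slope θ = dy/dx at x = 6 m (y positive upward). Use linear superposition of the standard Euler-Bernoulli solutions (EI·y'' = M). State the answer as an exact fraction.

Load 1 — applied couple M₀=11 kN·m at a=16/3 m (b=L-a=8/3):
  θ_1 = (R_Ax²/2 - M_Ax - M₀(x-a))/EI  [x>a] with R_A=11/6, M_A=11/3 = ((11/6)·6²/2 - (11/3)·6 - 11·(6-(16/3)))/200000 = 11/600000 rad
Load 2 — triangular load w₀=-9 kN/m (0→w₀ over full span):
  θ_2 = -w₀(2x(L-x)(L-2x)(x+2L)+x²(L-x)²)/(120LEI) = -(-9)·(2·6·(8-6)·(8-2·6)·(6+2·8)+6²·(8-6)²)/(120·8·200000) = -369/4000000 rad
Superposition: θ = Σ θ_i = -887/12000000 rad ≈ -0.000074 rad

θ(6) = -887/12000000 rad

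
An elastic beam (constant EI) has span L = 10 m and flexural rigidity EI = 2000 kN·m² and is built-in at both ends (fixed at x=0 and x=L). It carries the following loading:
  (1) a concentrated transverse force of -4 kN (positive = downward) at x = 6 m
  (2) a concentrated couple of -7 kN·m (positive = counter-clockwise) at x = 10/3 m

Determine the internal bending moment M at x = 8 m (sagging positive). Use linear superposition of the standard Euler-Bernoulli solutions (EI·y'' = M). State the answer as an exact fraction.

Load 1 — point force P=-4 kN at a=6 m (b=L-a=4):
  M_1 = Pa²(a+3b)(L-x)/L³ - Pa²b/L²  [x>a] = (-4)·6²·(6+3·4)·(10-8)/10³ - (-4)·6²·4/10² = 72/125 kN·m
Load 2 — applied couple M₀=-7 kN·m at a=10/3 m (b=L-a=20/3):
  M_2 = R_Ax - M_A - M₀  [x>a] with R_A=-14/15, M_A=0 = (-14/15)·8 - 0 - (-7) = -7/15 kN·m
Superposition: M = Σ M_i = 41/375 kN·m ≈ 0.109333 kN·m

M(8) = 41/375 kN·m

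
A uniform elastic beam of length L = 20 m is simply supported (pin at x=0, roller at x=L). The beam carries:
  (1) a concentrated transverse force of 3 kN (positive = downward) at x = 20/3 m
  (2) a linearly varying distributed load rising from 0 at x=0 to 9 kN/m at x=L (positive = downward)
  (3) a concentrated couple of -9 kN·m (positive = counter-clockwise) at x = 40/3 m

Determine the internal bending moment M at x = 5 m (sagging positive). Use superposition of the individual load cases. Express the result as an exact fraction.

Load 1 — point force P=3 kN at a=20/3 m (b=L-a=40/3):
  M_1 = Pbx/L  [x≤a] = 3·(40/3)·5/20 = 10 kN·m
Load 2 — triangular load w₀=9 kN/m (0→w₀ over full span):
  M_2 = w₀Lx/6 - w₀x³/(6L) = 9·20·5/6 - 9·5³/(6·20) = 1125/8 kN·m
Load 3 — applied couple M₀=-9 kN·m at a=40/3 m (b=L-a=20/3):
  M_3 = M₀x/L  [x≤a] = (-9)·5/20 = -9/4 kN·m
Superposition: M = Σ M_i = 1187/8 kN·m ≈ 148.375000 kN·m

M(5) = 1187/8 kN·m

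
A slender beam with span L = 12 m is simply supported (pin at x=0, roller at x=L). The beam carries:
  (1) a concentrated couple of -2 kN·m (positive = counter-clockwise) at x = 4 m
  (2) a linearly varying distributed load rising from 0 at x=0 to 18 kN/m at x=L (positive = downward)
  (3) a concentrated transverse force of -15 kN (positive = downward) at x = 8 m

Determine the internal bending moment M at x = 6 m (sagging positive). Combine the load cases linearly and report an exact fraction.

M(6) = 133 kN·m

Load 1 — applied couple M₀=-2 kN·m at a=4 m (b=L-a=8):
  M_1 = M₀x/L - M₀  [x>a] = (-2)·6/12 - (-2) = 1 kN·m
Load 2 — triangular load w₀=18 kN/m (0→w₀ over full span):
  M_2 = w₀Lx/6 - w₀x³/(6L) = 18·12·6/6 - 18·6³/(6·12) = 162 kN·m
Load 3 — point force P=-15 kN at a=8 m (b=L-a=4):
  M_3 = Pbx/L  [x≤a] = (-15)·4·6/12 = -30 kN·m
Superposition: M = Σ M_i = 133 kN·m ≈ 133.000000 kN·m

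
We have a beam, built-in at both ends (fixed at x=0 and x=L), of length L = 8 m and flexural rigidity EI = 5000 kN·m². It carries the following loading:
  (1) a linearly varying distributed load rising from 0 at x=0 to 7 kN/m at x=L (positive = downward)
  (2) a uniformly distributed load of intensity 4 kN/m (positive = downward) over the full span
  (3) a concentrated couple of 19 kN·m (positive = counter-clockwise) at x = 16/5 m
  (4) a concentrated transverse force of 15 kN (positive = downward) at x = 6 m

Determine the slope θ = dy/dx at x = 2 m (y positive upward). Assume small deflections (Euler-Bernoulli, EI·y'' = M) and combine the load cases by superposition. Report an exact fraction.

θ(2) = -13573/2000000 rad

Load 1 — triangular load w₀=7 kN/m (0→w₀ over full span):
  θ_1 = -w₀(2x(L-x)(L-2x)(x+2L)+x²(L-x)²)/(120LEI) = -7·(2·2·(8-2)·(8-2·2)·(2+2·8)+2²·(8-2)²)/(120·8·5000) = -273/100000 rad
Load 2 — uniform load w=4 kN/m over full span:
  θ_2 = -wx(L-x)(L-2x)/(12EI) = -4·2·(8-2)·(8-2·2)/(12·5000) = -2/625 rad
Load 3 — applied couple M₀=19 kN·m at a=16/5 m (b=L-a=24/5):
  θ_3 = (R_Ax²/2 - M_Ax)/EI  [x≤a] with R_A=171/50, M_A=57/25 = ((171/50)·2²/2 - (57/25)·2)/5000 = 57/125000 rad
Load 4 — point force P=15 kN at a=6 m (b=L-a=2):
  θ_4 = -Pb²x(2aL-(3a+b)x)/(2L³EI)  [x≤a] = -15·2²·2·(2·6·8-(3·6+2)·2)/(2·8³·5000) = -21/16000 rad
Superposition: θ = Σ θ_i = -13573/2000000 rad ≈ -0.006786 rad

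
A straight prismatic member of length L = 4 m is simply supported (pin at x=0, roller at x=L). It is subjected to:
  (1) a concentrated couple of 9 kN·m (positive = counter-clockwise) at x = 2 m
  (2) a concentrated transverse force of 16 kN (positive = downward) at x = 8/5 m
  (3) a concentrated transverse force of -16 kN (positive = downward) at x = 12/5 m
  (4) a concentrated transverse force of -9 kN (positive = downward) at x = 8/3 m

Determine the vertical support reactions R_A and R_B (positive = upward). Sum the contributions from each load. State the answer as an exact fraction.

Load 1 — applied couple M₀=9 kN·m at a=2 m (b=L-a=2):
  R_A = M₀/L = 9/4 kN
  R_B = -M₀/L = -9/4 kN
Load 2 — point force P=16 kN at a=8/5 m (b=L-a=12/5):
  R_A = Pb/L = 16·(12/5)/4 = 48/5 kN
  R_B = Pa/L = 16·(8/5)/4 = 32/5 kN
Load 3 — point force P=-16 kN at a=12/5 m (b=L-a=8/5):
  R_A = Pb/L = (-16)·(8/5)/4 = -32/5 kN
  R_B = Pa/L = (-16)·(12/5)/4 = -48/5 kN
Load 4 — point force P=-9 kN at a=8/3 m (b=L-a=4/3):
  R_A = Pb/L = (-9)·(4/3)/4 = -3 kN
  R_B = Pa/L = (-9)·(8/3)/4 = -6 kN
Superposition: R_A = 49/20 kN, R_B = -229/20 kN

R_A = 49/20 kN, R_B = -229/20 kN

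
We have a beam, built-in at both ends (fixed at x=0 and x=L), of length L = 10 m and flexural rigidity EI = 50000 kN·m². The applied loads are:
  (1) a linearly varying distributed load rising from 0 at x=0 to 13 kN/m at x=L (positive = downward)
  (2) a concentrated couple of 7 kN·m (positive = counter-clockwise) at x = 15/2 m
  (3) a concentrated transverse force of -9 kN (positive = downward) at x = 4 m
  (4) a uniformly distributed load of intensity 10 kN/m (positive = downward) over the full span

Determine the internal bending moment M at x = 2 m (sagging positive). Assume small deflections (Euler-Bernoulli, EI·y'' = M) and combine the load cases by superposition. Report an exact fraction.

M(2) = -17433/2000 kN·m

Load 1 — triangular load w₀=13 kN/m (0→w₀ over full span):
  M_1 = 3w₀Lx/20 - w₀L²/30 - w₀x³/(6L) = 3·13·10·2/20 - 13·10²/30 - 13·2³/(6·10) = -91/15 kN·m
Load 2 — applied couple M₀=7 kN·m at a=15/2 m (b=L-a=5/2):
  M_2 = R_Ax - M_A  [x≤a] with R_A=63/80, M_A=35/16 = (63/80)·2 - (35/16) = -49/80 kN·m
Load 3 — point force P=-9 kN at a=4 m (b=L-a=6):
  M_3 = Pb²(3a+b)x/L³ - Pab²/L²  [x≤a] = (-9)·6²·(3·4+6)·2/10³ - (-9)·4·6²/10² = 162/125 kN·m
Load 4 — uniform load w=10 kN/m over full span:
  M_4 = wLx/2 - wL²/12 - wx²/2 = 10·10·2/2 - 10·10²/12 - 10·2²/2 = -10/3 kN·m
Superposition: M = Σ M_i = -17433/2000 kN·m ≈ -8.716500 kN·m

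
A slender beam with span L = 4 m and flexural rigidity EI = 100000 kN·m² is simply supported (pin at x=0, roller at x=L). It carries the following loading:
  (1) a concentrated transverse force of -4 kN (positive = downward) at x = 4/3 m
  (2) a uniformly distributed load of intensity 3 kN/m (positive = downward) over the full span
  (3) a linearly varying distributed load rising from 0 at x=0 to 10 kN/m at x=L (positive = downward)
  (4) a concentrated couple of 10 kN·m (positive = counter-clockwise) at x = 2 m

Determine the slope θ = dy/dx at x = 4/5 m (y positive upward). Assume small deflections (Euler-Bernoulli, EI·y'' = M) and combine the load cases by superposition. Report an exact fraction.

θ(4/5) = -146399/1012500000 rad

Load 1 — point force P=-4 kN at a=4/3 m (b=L-a=8/3):
  θ_1 = -Pb(L²-b²-3x²)/(6LEI)  [x≤a] = -(-4)·(8/3)·(4²-(8/3)²-3·(4/5)²)/(6·4·100000) = 196/6328125 rad
Load 2 — uniform load w=3 kN/m over full span:
  θ_2 = -w(L³-6Lx²+4x³)/(24EI) = -3·(4³-6·4·(4/5)²+4·(4/5)³)/(24·100000) = -99/1562500 rad
Load 3 — triangular load w₀=10 kN/m (0→w₀ over full span):
  θ_3 = -w₀(7L⁴-30L²x²+15x⁴)/(360LEI) = -10·(7·4⁴-30·4²·(4/5)²+15·(4/5)⁴)/(360·4·100000) = -364/3515625 rad
Load 4 — applied couple M₀=10 kN·m at a=2 m (b=L-a=2):
  θ_4 = (M₀x²/(2L)+C₁)/EI  [x≤a] with C₁=M₀(3b²-L²)/(6L)=-5/3 = (10·(4/5)²/(2·4)+(-5/3))/100000 = -13/1500000 rad
Superposition: θ = Σ θ_i = -146399/1012500000 rad ≈ -0.000145 rad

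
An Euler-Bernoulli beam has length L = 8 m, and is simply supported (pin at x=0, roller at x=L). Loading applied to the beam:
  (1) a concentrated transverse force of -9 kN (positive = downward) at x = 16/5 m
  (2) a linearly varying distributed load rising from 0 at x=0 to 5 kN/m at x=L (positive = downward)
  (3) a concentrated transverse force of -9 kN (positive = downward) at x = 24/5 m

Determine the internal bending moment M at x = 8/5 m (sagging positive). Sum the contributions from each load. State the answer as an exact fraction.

Load 1 — point force P=-9 kN at a=16/5 m (b=L-a=24/5):
  M_1 = Pbx/L  [x≤a] = (-9)·(24/5)·(8/5)/8 = -216/25 kN·m
Load 2 — triangular load w₀=5 kN/m (0→w₀ over full span):
  M_2 = w₀Lx/6 - w₀x³/(6L) = 5·8·(8/5)/6 - 5·(8/5)³/(6·8) = 256/25 kN·m
Load 3 — point force P=-9 kN at a=24/5 m (b=L-a=16/5):
  M_3 = Pbx/L  [x≤a] = (-9)·(16/5)·(8/5)/8 = -144/25 kN·m
Superposition: M = Σ M_i = -104/25 kN·m ≈ -4.160000 kN·m

M(8/5) = -104/25 kN·m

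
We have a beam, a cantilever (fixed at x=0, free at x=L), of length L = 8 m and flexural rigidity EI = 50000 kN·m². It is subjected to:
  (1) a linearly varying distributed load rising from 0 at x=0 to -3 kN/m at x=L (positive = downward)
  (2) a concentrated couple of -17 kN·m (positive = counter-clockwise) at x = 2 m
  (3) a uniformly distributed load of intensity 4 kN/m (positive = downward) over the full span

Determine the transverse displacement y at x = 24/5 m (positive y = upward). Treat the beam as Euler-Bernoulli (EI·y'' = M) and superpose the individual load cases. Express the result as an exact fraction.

y(24/5) = -4518367/390625000 m

Load 1 — triangular load w₀=-3 kN/m (0→w₀ over full span):
  y_1 = (w₀Lx³/12-w₀L²x²/6-w₀x⁵/(120L))/EI = ((-3)·8·(24/5)³/12-(-3)·8²·(24/5)²/6-(-3)·(24/5)⁵/(120·8))/50000 = 511776/48828125 m
Load 2 — applied couple M₀=-17 kN·m at a=2 m (b=L-a=6):
  y_2 = M₀a(2x-a)/(2EI)  [x>a] = (-17)·2·(2·(24/5)-2)/(2·50000) = -323/125000 m
Load 3 — uniform load w=4 kN/m over full span:
  y_3 = -wx²(x²-4Lx+6L²)/(24EI) = -4·(24/5)²·((24/5)²-4·8·(24/5)+6·8²)/(24·50000) = -38016/1953125 m
Superposition: y = Σ y_i = -4518367/390625000 m ≈ -0.011567 m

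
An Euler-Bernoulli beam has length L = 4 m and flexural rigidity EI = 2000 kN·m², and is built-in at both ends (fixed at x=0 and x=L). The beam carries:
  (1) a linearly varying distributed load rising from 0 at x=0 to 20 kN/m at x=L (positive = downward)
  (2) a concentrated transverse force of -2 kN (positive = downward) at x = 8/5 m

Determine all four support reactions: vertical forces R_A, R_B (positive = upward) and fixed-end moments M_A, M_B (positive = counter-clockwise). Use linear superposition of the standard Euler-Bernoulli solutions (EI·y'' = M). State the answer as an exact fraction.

Load 1 — triangular load w₀=20 kN/m (0→w₀ over full span):
  R_A = 3w₀L/20 = 3·20·4/20 = 12 kN
  M_A = w₀L²/30 = 20·4²/30 = 32/3 kN·m
  R_B = 7w₀L/20 = 7·20·4/20 = 28 kN
  M_B = -w₀L²/20 = -20·4²/20 = -16 kN·m
Load 2 — point force P=-2 kN at a=8/5 m (b=L-a=12/5):
  R_A = Pb²(3a+b)/L³ = (-2)·(12/5)²·(3·(8/5)+(12/5))/4³ = -162/125 kN
  M_A = Pab²/L² = (-2)·(8/5)·(12/5)²/4² = -144/125 kN·m
  R_B = Pa²(a+3b)/L³ = (-2)·(8/5)²·((8/5)+3·(12/5))/4³ = -88/125 kN
  M_B = -Pa²b/L² = -(-2)·(8/5)²·(12/5)/4² = 96/125 kN·m
Superposition: R_A = 1338/125 kN, M_A = 3568/375 kN·m, R_B = 3412/125 kN, M_B = -1904/125 kN·m

R_A = 1338/125 kN, M_A = 3568/375 kN·m, R_B = 3412/125 kN, M_B = -1904/125 kN·m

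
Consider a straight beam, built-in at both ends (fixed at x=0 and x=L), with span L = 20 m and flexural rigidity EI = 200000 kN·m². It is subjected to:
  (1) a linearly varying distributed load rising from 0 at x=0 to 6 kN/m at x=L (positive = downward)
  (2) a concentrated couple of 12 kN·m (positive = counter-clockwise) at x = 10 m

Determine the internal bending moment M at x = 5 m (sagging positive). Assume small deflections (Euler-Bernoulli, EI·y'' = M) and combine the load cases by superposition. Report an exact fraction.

M(5) = 21/4 kN·m

Load 1 — triangular load w₀=6 kN/m (0→w₀ over full span):
  M_1 = 3w₀Lx/20 - w₀L²/30 - w₀x³/(6L) = 3·6·20·5/20 - 6·20²/30 - 6·5³/(6·20) = 15/4 kN·m
Load 2 — applied couple M₀=12 kN·m at a=10 m (b=L-a=10):
  M_2 = R_Ax - M_A  [x≤a] with R_A=9/10, M_A=3 = (9/10)·5 - 3 = 3/2 kN·m
Superposition: M = Σ M_i = 21/4 kN·m ≈ 5.250000 kN·m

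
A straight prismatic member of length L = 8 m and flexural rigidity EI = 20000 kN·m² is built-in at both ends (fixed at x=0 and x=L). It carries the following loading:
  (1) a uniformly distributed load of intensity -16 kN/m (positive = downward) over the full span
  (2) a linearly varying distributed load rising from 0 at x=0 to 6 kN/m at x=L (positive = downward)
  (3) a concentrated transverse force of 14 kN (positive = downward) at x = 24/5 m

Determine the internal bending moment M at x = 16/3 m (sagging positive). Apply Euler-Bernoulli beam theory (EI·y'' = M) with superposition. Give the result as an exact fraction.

Load 1 — uniform load w=-16 kN/m over full span:
  M_1 = wLx/2 - wL²/12 - wx²/2 = (-16)·8·(16/3)/2 - (-16)·8²/12 - (-16)·(16/3)²/2 = -256/9 kN·m
Load 2 — triangular load w₀=6 kN/m (0→w₀ over full span):
  M_2 = 3w₀Lx/20 - w₀L²/30 - w₀x³/(6L) = 3·6·8·(16/3)/20 - 6·8²/30 - 6·(16/3)³/(6·8) = 896/135 kN·m
Load 3 — point force P=14 kN at a=24/5 m (b=L-a=16/5):
  M_3 = Pa²(a+3b)(L-x)/L³ - Pa²b/L²  [x>a] = 14·(24/5)²·((24/5)+3·(16/5))·(8-(16/3))/8³ - 14·(24/5)²·(16/5)/8² = 1008/125 kN·m
Superposition: M = Σ M_i = -46384/3375 kN·m ≈ -13.743407 kN·m

M(16/3) = -46384/3375 kN·m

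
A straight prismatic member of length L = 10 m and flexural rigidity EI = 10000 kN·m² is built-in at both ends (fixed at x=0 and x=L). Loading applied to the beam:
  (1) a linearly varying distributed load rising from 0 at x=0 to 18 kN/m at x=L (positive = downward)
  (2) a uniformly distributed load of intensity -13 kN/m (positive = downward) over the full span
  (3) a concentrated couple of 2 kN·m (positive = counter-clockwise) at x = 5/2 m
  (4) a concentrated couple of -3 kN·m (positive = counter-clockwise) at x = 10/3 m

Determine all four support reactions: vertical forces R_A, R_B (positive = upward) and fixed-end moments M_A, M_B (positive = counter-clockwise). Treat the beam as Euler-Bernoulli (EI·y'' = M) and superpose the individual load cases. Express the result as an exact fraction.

Load 1 — triangular load w₀=18 kN/m (0→w₀ over full span):
  R_A = 3w₀L/20 = 3·18·10/20 = 27 kN
  M_A = w₀L²/30 = 18·10²/30 = 60 kN·m
  R_B = 7w₀L/20 = 7·18·10/20 = 63 kN
  M_B = -w₀L²/20 = -18·10²/20 = -90 kN·m
Load 2 — uniform load w=-13 kN/m over full span:
  R_A = wL/2 = (-13)·10/2 = -65 kN
  M_A = wL²/12 = (-13)·10²/12 = -325/3 kN·m
  R_B = wL/2 = (-13)·10/2 = -65 kN
  M_B = -wL²/12 = -(-13)·10²/12 = 325/3 kN·m
Load 3 — applied couple M₀=2 kN·m at a=5/2 m (b=L-a=15/2):
  R_A = 6M₀ab/L³ = 6·2·(5/2)·(15/2)/10³ = 9/40 kN
  M_A = M₀b(2a-b)/L² = 2·(15/2)·(2·(5/2)-(15/2))/10² = -3/8 kN·m
  R_B = -6M₀ab/L³ = -6·2·(5/2)·(15/2)/10³ = -9/40 kN
  M_B = M₀a(2b-a)/L² = 2·(5/2)·(2·(15/2)-(5/2))/10² = 5/8 kN·m
Load 4 — applied couple M₀=-3 kN·m at a=10/3 m (b=L-a=20/3):
  R_A = 6M₀ab/L³ = 6·(-3)·(10/3)·(20/3)/10³ = -2/5 kN
  M_A = M₀b(2a-b)/L² = (-3)·(20/3)·(2·(10/3)-(20/3))/10² = 0 kN·m
  R_B = -6M₀ab/L³ = -6·(-3)·(10/3)·(20/3)/10³ = 2/5 kN
  M_B = M₀a(2b-a)/L² = (-3)·(10/3)·(2·(20/3)-(10/3))/10² = -1 kN·m
Superposition: R_A = -1527/40 kN, M_A = -1169/24 kN·m, R_B = -73/40 kN, M_B = 431/24 kN·m

R_A = -1527/40 kN, M_A = -1169/24 kN·m, R_B = -73/40 kN, M_B = 431/24 kN·m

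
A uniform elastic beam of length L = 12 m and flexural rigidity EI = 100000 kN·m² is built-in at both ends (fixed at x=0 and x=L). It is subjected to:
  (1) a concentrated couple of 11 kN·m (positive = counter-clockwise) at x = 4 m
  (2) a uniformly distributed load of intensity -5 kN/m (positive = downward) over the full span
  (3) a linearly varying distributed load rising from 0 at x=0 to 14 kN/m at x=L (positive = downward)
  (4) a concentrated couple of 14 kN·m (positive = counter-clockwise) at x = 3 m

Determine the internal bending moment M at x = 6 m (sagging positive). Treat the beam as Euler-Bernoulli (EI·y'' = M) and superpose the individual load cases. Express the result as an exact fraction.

Load 1 — applied couple M₀=11 kN·m at a=4 m (b=L-a=8):
  M_1 = R_Ax - M_A - M₀  [x>a] with R_A=11/9, M_A=0 = (11/9)·6 - 0 - 11 = -11/3 kN·m
Load 2 — uniform load w=-5 kN/m over full span:
  M_2 = wLx/2 - wL²/12 - wx²/2 = (-5)·12·6/2 - (-5)·12²/12 - (-5)·6²/2 = -30 kN·m
Load 3 — triangular load w₀=14 kN/m (0→w₀ over full span):
  M_3 = 3w₀Lx/20 - w₀L²/30 - w₀x³/(6L) = 3·14·12·6/20 - 14·12²/30 - 14·6³/(6·12) = 42 kN·m
Load 4 — applied couple M₀=14 kN·m at a=3 m (b=L-a=9):
  M_4 = R_Ax - M_A - M₀  [x>a] with R_A=21/16, M_A=-21/8 = (21/16)·6 - (-21/8) - 14 = -7/2 kN·m
Superposition: M = Σ M_i = 29/6 kN·m ≈ 4.833333 kN·m

M(6) = 29/6 kN·m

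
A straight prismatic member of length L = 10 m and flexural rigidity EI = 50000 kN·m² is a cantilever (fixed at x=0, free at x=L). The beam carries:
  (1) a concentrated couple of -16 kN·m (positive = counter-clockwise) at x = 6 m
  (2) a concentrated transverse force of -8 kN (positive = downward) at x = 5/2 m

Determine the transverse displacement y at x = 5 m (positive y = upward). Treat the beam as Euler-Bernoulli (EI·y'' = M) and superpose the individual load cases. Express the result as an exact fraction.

y(5) = -23/12000 m

Load 1 — applied couple M₀=-16 kN·m at a=6 m (b=L-a=4):
  y_1 = M₀x²/(2EI)  [x≤a] = (-16)·5²/(2·50000) = -1/250 m
Load 2 — point force P=-8 kN at a=5/2 m (b=L-a=15/2):
  y_2 = -Pa²(3x-a)/(6EI)  [x>a] = -(-8)·(5/2)²·(3·5-(5/2))/(6·50000) = 1/480 m
Superposition: y = Σ y_i = -23/12000 m ≈ -0.001917 m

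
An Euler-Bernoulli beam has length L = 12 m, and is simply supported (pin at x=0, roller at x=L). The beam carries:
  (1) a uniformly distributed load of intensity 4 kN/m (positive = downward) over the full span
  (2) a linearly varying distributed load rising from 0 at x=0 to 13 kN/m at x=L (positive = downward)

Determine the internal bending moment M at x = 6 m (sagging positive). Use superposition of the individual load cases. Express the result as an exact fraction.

Load 1 — uniform load w=4 kN/m over full span:
  M_1 = wx(L-x)/2 = 4·6·(12-6)/2 = 72 kN·m
Load 2 — triangular load w₀=13 kN/m (0→w₀ over full span):
  M_2 = w₀Lx/6 - w₀x³/(6L) = 13·12·6/6 - 13·6³/(6·12) = 117 kN·m
Superposition: M = Σ M_i = 189 kN·m ≈ 189.000000 kN·m

M(6) = 189 kN·m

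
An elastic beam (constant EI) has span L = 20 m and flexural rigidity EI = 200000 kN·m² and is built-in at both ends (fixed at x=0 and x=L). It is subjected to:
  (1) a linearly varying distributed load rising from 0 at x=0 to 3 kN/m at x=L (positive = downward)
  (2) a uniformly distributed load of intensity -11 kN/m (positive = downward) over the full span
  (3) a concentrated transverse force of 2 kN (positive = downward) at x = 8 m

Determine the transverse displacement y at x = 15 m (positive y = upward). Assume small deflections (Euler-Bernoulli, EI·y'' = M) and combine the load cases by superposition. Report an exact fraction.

y(15) = 8287/768000 m

Load 1 — triangular load w₀=3 kN/m (0→w₀ over full span):
  y_1 = -w₀x²(L-x)²(x+2L)/(120LEI) = -3·15²·(20-15)²·(15+2·20)/(120·20·200000) = -99/51200 m
Load 2 — uniform load w=-11 kN/m over full span:
  y_2 = -wx²(L-x)²/(24EI) = -(-11)·15²·(20-15)²/(24·200000) = 33/2560 m
Load 3 — point force P=2 kN at a=8 m (b=L-a=12):
  y_3 = -Pa²(L-x)²(3bL-(3b+a)(L-x))/(6L³EI)  [x>a] = -2·8²·(20-15)²·(3·12·20-(3·12+8)·(20-15))/(6·20³·200000) = -1/6000 m
Superposition: y = Σ y_i = 8287/768000 m ≈ 0.010790 m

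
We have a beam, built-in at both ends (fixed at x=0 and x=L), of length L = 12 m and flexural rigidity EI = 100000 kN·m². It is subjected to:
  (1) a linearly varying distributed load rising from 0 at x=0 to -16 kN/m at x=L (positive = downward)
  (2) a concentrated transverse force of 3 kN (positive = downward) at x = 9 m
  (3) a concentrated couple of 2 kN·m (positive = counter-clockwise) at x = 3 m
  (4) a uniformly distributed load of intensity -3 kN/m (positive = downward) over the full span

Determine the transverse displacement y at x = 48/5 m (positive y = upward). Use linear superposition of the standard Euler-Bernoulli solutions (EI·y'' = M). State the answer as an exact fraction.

y(48/5) = 8036127/3125000000 m

Load 1 — triangular load w₀=-16 kN/m (0→w₀ over full span):
  y_1 = -w₀x²(L-x)²(x+2L)/(120LEI) = -(-16)·(48/5)²·(12-(48/5))²·((48/5)+2·12)/(120·12·100000) = 96768/48828125 m
Load 2 — point force P=3 kN at a=9 m (b=L-a=3):
  y_2 = -Pa²(L-x)²(3bL-(3b+a)(L-x))/(6L³EI)  [x>a] = -3·9²·(12-(48/5))²·(3·3·12-(3·3+9)·(12-(48/5)))/(6·12³·100000) = -2187/25000000 m
Load 3 — applied couple M₀=2 kN·m at a=3 m (b=L-a=9):
  y_3 = (R_Ax³/6 - M_Ax²/2 - M₀(x-a)²/2)/EI  [x>a] with R_A=3/16, M_A=-3/8 = ((3/16)·(48/5)³/6 - (-3/8)·(48/5)²/2 - 2·((48/5)-3)²/2)/100000 = 171/12500000 m
Load 4 — uniform load w=-3 kN/m over full span:
  y_4 = -wx²(L-x)²/(24EI) = -(-3)·(48/5)²·(12-(48/5))²/(24·100000) = 1296/1953125 m
Superposition: y = Σ y_i = 8036127/3125000000 m ≈ 0.002572 m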